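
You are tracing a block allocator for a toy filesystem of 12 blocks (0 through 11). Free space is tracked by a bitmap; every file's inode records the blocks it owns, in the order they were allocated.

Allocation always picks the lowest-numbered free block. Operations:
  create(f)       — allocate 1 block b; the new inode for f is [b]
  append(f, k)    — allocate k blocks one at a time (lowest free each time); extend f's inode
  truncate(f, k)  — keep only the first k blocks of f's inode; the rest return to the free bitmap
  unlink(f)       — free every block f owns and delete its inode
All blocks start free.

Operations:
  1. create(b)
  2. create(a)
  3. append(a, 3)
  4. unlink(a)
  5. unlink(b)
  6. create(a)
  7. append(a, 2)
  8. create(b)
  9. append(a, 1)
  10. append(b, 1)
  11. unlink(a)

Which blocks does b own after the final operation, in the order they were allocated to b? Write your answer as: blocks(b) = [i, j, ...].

blocks(b) = [3, 5]

after create(b) → b:[0]  free=[F...........]
after create(a) → a:[1], b:[0]  free=[FF..........]
after append(a, 3) → a:[1, 2, 3, 4], b:[0]  free=[FFFFF.......]
after unlink(a) → b:[0]  free=[F...........]
after unlink(b) →   free=[............]
after create(a) → a:[0]  free=[F...........]
after append(a, 2) → a:[0, 1, 2]  free=[FFF.........]
after create(b) → a:[0, 1, 2], b:[3]  free=[FFFF........]
after append(a, 1) → a:[0, 1, 2, 4], b:[3]  free=[FFFFF.......]
after append(b, 1) → a:[0, 1, 2, 4], b:[3, 5]  free=[FFFFFF......]
after unlink(a) → b:[3, 5]  free=[...F.F......]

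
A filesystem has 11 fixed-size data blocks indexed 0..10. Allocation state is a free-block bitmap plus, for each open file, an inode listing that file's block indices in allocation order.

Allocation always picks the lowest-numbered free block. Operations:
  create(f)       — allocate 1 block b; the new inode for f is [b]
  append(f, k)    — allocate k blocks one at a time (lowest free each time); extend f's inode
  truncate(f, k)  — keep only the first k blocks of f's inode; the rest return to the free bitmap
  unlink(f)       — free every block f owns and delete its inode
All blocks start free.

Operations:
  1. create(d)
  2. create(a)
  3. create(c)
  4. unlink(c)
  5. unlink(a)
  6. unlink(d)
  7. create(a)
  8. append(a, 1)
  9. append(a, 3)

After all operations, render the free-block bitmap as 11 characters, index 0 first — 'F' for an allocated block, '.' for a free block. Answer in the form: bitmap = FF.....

create(d): bitmap=F.......... | d=[0]
create(a): bitmap=FF......... | a=[1] d=[0]
create(c): bitmap=FFF........ | a=[1] c=[2] d=[0]
unlink(c): bitmap=FF......... | a=[1] d=[0]
unlink(a): bitmap=F.......... | d=[0]
unlink(d): bitmap=........... | 
create(a): bitmap=F.......... | a=[0]
append(a, 1): bitmap=FF......... | a=[0, 1]
append(a, 3): bitmap=FFFFF...... | a=[0, 1, 2, 3, 4]

bitmap = FFFFF......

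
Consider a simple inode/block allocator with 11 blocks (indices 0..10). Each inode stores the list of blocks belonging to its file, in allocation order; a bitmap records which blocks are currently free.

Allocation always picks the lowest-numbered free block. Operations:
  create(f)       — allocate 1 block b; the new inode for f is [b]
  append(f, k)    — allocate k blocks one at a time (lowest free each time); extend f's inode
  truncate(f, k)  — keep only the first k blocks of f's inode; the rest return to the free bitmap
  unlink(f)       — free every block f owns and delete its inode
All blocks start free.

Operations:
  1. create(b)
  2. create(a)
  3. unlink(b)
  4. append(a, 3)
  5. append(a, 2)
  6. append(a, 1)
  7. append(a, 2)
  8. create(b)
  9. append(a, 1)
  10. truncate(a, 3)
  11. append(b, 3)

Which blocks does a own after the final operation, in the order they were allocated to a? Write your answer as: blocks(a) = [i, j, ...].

create(b): bitmap=F.......... | b=[0]
create(a): bitmap=FF......... | a=[1] b=[0]
unlink(b): bitmap=.F......... | a=[1]
append(a, 3): bitmap=FFFF....... | a=[1, 0, 2, 3]
append(a, 2): bitmap=FFFFFF..... | a=[1, 0, 2, 3, 4, 5]
append(a, 1): bitmap=FFFFFFF.... | a=[1, 0, 2, 3, 4, 5, 6]
append(a, 2): bitmap=FFFFFFFFF.. | a=[1, 0, 2, 3, 4, 5, 6, 7, 8]
create(b): bitmap=FFFFFFFFFF. | a=[1, 0, 2, 3, 4, 5, 6, 7, 8] b=[9]
append(a, 1): bitmap=FFFFFFFFFFF | a=[1, 0, 2, 3, 4, 5, 6, 7, 8, 10] b=[9]
truncate(a, 3): bitmap=FFF......F. | a=[1, 0, 2] b=[9]
append(b, 3): bitmap=FFFFFF...F. | a=[1, 0, 2] b=[9, 3, 4, 5]

blocks(a) = [1, 0, 2]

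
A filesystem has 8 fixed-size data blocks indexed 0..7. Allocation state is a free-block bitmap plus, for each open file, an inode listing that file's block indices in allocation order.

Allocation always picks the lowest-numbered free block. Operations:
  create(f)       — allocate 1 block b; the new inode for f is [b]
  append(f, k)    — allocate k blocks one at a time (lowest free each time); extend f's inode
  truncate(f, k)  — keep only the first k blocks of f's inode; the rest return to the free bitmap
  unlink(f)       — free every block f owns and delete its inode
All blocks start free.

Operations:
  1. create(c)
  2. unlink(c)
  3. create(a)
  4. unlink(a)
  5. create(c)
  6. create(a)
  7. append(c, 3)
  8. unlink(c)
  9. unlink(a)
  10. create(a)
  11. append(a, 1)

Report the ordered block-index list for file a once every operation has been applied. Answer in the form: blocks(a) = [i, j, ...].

blocks(a) = [0, 1]

create(c): bitmap=F....... | c=[0]
unlink(c): bitmap=........ | 
create(a): bitmap=F....... | a=[0]
unlink(a): bitmap=........ | 
create(c): bitmap=F....... | c=[0]
create(a): bitmap=FF...... | a=[1] c=[0]
append(c, 3): bitmap=FFFFF... | a=[1] c=[0, 2, 3, 4]
unlink(c): bitmap=.F...... | a=[1]
unlink(a): bitmap=........ | 
create(a): bitmap=F....... | a=[0]
append(a, 1): bitmap=FF...... | a=[0, 1]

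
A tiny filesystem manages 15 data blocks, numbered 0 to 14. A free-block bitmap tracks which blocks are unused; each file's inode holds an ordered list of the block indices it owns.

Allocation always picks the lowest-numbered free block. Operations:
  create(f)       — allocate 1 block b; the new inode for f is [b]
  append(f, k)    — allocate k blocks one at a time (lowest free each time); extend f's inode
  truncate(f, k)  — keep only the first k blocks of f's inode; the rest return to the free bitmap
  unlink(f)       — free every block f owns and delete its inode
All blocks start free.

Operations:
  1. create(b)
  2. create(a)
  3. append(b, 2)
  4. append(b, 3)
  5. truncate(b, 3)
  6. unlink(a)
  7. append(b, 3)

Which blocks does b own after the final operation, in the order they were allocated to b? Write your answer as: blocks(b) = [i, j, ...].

  1. create(b)  ⇒  F..............  {b→[0]}
  2. create(a)  ⇒  FF.............  {a→[1]; b→[0]}
  3. append(b, 2)  ⇒  FFFF...........  {a→[1]; b→[0, 2, 3]}
  4. append(b, 3)  ⇒  FFFFFFF........  {a→[1]; b→[0, 2, 3, 4, 5, 6]}
  5. truncate(b, 3)  ⇒  FFFF...........  {a→[1]; b→[0, 2, 3]}
  6. unlink(a)  ⇒  F.FF...........  {b→[0, 2, 3]}
  7. append(b, 3)  ⇒  FFFFFF.........  {b→[0, 2, 3, 1, 4, 5]}

blocks(b) = [0, 2, 3, 1, 4, 5]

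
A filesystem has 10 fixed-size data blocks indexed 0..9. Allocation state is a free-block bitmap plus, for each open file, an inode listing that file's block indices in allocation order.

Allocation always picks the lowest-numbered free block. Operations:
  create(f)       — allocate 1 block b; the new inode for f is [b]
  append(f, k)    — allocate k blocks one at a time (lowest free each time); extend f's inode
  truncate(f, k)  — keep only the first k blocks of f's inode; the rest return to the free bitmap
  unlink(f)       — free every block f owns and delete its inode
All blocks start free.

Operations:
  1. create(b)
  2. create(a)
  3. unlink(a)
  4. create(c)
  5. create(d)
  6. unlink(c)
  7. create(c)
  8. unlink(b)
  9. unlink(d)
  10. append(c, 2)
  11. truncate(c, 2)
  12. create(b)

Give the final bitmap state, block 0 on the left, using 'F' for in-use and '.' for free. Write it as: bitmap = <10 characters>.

create(b): bitmap=F......... | b=[0]
create(a): bitmap=FF........ | a=[1] b=[0]
unlink(a): bitmap=F......... | b=[0]
create(c): bitmap=FF........ | b=[0] c=[1]
create(d): bitmap=FFF....... | b=[0] c=[1] d=[2]
unlink(c): bitmap=F.F....... | b=[0] d=[2]
create(c): bitmap=FFF....... | b=[0] c=[1] d=[2]
unlink(b): bitmap=.FF....... | c=[1] d=[2]
unlink(d): bitmap=.F........ | c=[1]
append(c, 2): bitmap=FFF....... | c=[1, 0, 2]
truncate(c, 2): bitmap=FF........ | c=[1, 0]
create(b): bitmap=FFF....... | b=[2] c=[1, 0]

bitmap = FFF.......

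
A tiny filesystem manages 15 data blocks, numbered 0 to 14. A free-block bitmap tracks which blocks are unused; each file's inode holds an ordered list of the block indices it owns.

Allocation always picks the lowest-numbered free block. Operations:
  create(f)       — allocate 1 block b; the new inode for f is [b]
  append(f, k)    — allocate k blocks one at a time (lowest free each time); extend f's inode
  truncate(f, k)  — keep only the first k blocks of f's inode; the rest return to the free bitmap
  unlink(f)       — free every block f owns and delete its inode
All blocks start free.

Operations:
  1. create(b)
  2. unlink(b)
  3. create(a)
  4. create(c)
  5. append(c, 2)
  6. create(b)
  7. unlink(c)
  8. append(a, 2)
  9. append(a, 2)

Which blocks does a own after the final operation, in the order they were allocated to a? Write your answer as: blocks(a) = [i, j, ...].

  1. create(b)  ⇒  F..............  {b→[0]}
  2. unlink(b)  ⇒  ...............  {}
  3. create(a)  ⇒  F..............  {a→[0]}
  4. create(c)  ⇒  FF.............  {a→[0]; c→[1]}
  5. append(c, 2)  ⇒  FFFF...........  {a→[0]; c→[1, 2, 3]}
  6. create(b)  ⇒  FFFFF..........  {a→[0]; b→[4]; c→[1, 2, 3]}
  7. unlink(c)  ⇒  F...F..........  {a→[0]; b→[4]}
  8. append(a, 2)  ⇒  FFF.F..........  {a→[0, 1, 2]; b→[4]}
  9. append(a, 2)  ⇒  FFFFFF.........  {a→[0, 1, 2, 3, 5]; b→[4]}

blocks(a) = [0, 1, 2, 3, 5]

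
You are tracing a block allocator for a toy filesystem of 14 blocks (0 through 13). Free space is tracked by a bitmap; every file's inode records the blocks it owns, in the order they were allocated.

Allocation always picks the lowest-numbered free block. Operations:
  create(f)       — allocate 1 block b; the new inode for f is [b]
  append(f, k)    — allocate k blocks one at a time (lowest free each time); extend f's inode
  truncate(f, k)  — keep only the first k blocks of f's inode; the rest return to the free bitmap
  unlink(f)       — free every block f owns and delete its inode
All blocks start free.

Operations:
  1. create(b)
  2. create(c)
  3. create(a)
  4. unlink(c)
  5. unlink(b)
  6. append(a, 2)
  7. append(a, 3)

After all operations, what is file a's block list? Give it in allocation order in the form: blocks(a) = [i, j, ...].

  1. create(b)  ⇒  F.............  {b→[0]}
  2. create(c)  ⇒  FF............  {b→[0]; c→[1]}
  3. create(a)  ⇒  FFF...........  {a→[2]; b→[0]; c→[1]}
  4. unlink(c)  ⇒  F.F...........  {a→[2]; b→[0]}
  5. unlink(b)  ⇒  ..F...........  {a→[2]}
  6. append(a, 2)  ⇒  FFF...........  {a→[2, 0, 1]}
  7. append(a, 3)  ⇒  FFFFFF........  {a→[2, 0, 1, 3, 4, 5]}

blocks(a) = [2, 0, 1, 3, 4, 5]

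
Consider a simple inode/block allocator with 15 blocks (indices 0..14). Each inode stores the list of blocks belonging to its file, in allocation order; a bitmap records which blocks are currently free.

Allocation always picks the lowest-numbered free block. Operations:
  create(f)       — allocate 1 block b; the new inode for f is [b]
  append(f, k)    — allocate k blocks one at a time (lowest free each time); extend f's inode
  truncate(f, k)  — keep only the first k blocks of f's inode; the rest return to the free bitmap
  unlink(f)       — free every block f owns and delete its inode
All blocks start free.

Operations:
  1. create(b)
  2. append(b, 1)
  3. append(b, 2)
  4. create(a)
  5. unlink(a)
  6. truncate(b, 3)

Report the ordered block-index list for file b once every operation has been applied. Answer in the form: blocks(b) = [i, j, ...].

blocks(b) = [0, 1, 2]

create(b): bitmap=F.............. | b=[0]
append(b, 1): bitmap=FF............. | b=[0, 1]
append(b, 2): bitmap=FFFF........... | b=[0, 1, 2, 3]
create(a): bitmap=FFFFF.......... | a=[4] b=[0, 1, 2, 3]
unlink(a): bitmap=FFFF........... | b=[0, 1, 2, 3]
truncate(b, 3): bitmap=FFF............ | b=[0, 1, 2]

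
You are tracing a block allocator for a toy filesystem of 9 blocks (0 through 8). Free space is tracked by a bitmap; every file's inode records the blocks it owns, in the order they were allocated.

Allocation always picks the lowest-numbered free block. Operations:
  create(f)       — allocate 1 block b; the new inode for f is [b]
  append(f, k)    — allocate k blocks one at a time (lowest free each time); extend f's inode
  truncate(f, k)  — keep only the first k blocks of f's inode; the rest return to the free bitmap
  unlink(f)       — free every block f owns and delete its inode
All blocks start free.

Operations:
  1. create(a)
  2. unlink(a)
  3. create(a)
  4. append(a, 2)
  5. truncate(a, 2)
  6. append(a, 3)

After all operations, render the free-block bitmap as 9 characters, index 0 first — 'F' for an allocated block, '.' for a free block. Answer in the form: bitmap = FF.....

bitmap = FFFFF....

  1. create(a)  ⇒  F........  {a→[0]}
  2. unlink(a)  ⇒  .........  {}
  3. create(a)  ⇒  F........  {a→[0]}
  4. append(a, 2)  ⇒  FFF......  {a→[0, 1, 2]}
  5. truncate(a, 2)  ⇒  FF.......  {a→[0, 1]}
  6. append(a, 3)  ⇒  FFFFF....  {a→[0, 1, 2, 3, 4]}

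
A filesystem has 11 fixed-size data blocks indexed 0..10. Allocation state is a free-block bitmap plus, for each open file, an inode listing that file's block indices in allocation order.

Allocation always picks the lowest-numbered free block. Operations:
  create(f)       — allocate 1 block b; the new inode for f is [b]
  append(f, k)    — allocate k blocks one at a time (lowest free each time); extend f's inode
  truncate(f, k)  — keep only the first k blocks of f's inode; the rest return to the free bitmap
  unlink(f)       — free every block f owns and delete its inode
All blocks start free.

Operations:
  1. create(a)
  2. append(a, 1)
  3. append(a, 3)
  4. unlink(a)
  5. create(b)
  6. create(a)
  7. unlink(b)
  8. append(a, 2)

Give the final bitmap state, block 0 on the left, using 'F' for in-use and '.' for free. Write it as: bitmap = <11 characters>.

create(a): bitmap=F.......... | a=[0]
append(a, 1): bitmap=FF......... | a=[0, 1]
append(a, 3): bitmap=FFFFF...... | a=[0, 1, 2, 3, 4]
unlink(a): bitmap=........... | 
create(b): bitmap=F.......... | b=[0]
create(a): bitmap=FF......... | a=[1] b=[0]
unlink(b): bitmap=.F......... | a=[1]
append(a, 2): bitmap=FFF........ | a=[1, 0, 2]

bitmap = FFF........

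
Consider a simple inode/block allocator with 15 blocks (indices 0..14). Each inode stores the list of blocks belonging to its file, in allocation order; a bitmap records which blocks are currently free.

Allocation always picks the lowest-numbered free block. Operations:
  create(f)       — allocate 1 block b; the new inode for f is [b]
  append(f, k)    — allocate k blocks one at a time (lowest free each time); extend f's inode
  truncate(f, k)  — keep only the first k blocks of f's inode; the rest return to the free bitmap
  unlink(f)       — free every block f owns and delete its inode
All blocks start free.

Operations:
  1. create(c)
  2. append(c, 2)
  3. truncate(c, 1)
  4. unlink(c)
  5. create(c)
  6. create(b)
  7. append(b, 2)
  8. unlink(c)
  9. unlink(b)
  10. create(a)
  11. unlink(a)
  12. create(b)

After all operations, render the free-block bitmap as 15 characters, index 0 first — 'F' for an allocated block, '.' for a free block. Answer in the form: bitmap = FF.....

bitmap = F..............

  1. create(c)  ⇒  F..............  {c→[0]}
  2. append(c, 2)  ⇒  FFF............  {c→[0, 1, 2]}
  3. truncate(c, 1)  ⇒  F..............  {c→[0]}
  4. unlink(c)  ⇒  ...............  {}
  5. create(c)  ⇒  F..............  {c→[0]}
  6. create(b)  ⇒  FF.............  {b→[1]; c→[0]}
  7. append(b, 2)  ⇒  FFFF...........  {b→[1, 2, 3]; c→[0]}
  8. unlink(c)  ⇒  .FFF...........  {b→[1, 2, 3]}
  9. unlink(b)  ⇒  ...............  {}
  10. create(a)  ⇒  F..............  {a→[0]}
  11. unlink(a)  ⇒  ...............  {}
  12. create(b)  ⇒  F..............  {b→[0]}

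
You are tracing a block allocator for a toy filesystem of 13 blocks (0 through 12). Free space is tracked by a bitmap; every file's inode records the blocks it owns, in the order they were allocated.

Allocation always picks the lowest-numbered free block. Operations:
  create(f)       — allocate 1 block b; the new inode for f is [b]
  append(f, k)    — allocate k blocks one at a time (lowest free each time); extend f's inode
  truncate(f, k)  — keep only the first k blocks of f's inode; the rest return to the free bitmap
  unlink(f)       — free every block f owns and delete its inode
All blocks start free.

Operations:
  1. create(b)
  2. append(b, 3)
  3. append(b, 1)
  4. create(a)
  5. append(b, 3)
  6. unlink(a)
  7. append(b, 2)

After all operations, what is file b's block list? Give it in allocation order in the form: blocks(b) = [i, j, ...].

blocks(b) = [0, 1, 2, 3, 4, 6, 7, 8, 5, 9]

after create(b) → b:[0]  free=[F............]
after append(b, 3) → b:[0, 1, 2, 3]  free=[FFFF.........]
after append(b, 1) → b:[0, 1, 2, 3, 4]  free=[FFFFF........]
after create(a) → a:[5], b:[0, 1, 2, 3, 4]  free=[FFFFFF.......]
after append(b, 3) → a:[5], b:[0, 1, 2, 3, 4, 6, 7, 8]  free=[FFFFFFFFF....]
after unlink(a) → b:[0, 1, 2, 3, 4, 6, 7, 8]  free=[FFFFF.FFF....]
after append(b, 2) → b:[0, 1, 2, 3, 4, 6, 7, 8, 5, 9]  free=[FFFFFFFFFF...]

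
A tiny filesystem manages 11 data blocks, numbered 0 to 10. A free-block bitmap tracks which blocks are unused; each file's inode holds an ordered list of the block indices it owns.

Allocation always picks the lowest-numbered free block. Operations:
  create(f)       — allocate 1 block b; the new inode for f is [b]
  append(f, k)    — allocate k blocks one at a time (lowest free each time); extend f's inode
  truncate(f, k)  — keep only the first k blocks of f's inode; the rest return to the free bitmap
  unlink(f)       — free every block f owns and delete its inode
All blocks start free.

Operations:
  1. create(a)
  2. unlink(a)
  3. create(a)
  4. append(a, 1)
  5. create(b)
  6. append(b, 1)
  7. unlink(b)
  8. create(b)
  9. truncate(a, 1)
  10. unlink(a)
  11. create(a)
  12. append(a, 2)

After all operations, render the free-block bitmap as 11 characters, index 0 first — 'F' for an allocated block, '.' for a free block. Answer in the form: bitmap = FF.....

after create(a) → a:[0]  free=[F..........]
after unlink(a) →   free=[...........]
after create(a) → a:[0]  free=[F..........]
after append(a, 1) → a:[0, 1]  free=[FF.........]
after create(b) → a:[0, 1], b:[2]  free=[FFF........]
after append(b, 1) → a:[0, 1], b:[2, 3]  free=[FFFF.......]
after unlink(b) → a:[0, 1]  free=[FF.........]
after create(b) → a:[0, 1], b:[2]  free=[FFF........]
after truncate(a, 1) → a:[0], b:[2]  free=[F.F........]
after unlink(a) → b:[2]  free=[..F........]
after create(a) → a:[0], b:[2]  free=[F.F........]
after append(a, 2) → a:[0, 1, 3], b:[2]  free=[FFFF.......]

bitmap = FFFF.......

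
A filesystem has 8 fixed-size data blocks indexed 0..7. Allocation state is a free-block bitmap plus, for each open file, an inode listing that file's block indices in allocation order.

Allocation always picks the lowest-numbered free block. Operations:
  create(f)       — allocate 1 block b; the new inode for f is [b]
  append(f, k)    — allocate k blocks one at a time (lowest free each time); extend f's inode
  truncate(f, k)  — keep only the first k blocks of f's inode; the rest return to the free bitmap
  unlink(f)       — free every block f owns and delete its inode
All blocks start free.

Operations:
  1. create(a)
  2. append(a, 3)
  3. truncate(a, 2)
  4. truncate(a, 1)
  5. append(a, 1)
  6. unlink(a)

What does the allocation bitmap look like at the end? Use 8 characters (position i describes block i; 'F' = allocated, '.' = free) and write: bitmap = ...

create(a): bitmap=F....... | a=[0]
append(a, 3): bitmap=FFFF.... | a=[0, 1, 2, 3]
truncate(a, 2): bitmap=FF...... | a=[0, 1]
truncate(a, 1): bitmap=F....... | a=[0]
append(a, 1): bitmap=FF...... | a=[0, 1]
unlink(a): bitmap=........ | 

bitmap = ........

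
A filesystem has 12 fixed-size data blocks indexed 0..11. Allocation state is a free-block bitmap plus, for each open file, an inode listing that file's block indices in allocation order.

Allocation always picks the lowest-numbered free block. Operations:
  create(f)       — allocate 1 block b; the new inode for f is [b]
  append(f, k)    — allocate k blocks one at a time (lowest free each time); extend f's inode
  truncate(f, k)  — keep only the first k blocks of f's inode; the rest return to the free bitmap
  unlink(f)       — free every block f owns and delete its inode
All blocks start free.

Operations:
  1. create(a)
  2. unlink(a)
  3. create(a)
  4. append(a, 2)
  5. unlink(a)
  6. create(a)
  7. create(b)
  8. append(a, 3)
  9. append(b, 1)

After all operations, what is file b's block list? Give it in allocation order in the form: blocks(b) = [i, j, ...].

create(a): bitmap=F........... | a=[0]
unlink(a): bitmap=............ | 
create(a): bitmap=F........... | a=[0]
append(a, 2): bitmap=FFF......... | a=[0, 1, 2]
unlink(a): bitmap=............ | 
create(a): bitmap=F........... | a=[0]
create(b): bitmap=FF.......... | a=[0] b=[1]
append(a, 3): bitmap=FFFFF....... | a=[0, 2, 3, 4] b=[1]
append(b, 1): bitmap=FFFFFF...... | a=[0, 2, 3, 4] b=[1, 5]

blocks(b) = [1, 5]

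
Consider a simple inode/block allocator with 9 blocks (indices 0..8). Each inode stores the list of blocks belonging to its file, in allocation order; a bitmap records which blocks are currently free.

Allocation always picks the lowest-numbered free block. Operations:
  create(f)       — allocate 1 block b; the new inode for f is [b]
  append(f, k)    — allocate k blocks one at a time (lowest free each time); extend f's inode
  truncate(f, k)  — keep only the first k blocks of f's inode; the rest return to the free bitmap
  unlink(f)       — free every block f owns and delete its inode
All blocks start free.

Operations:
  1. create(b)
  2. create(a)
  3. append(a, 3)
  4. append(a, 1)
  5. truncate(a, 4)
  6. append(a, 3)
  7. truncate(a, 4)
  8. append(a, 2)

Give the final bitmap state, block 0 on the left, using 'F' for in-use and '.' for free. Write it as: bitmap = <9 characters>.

  1. create(b)  ⇒  F........  {b→[0]}
  2. create(a)  ⇒  FF.......  {a→[1]; b→[0]}
  3. append(a, 3)  ⇒  FFFFF....  {a→[1, 2, 3, 4]; b→[0]}
  4. append(a, 1)  ⇒  FFFFFF...  {a→[1, 2, 3, 4, 5]; b→[0]}
  5. truncate(a, 4)  ⇒  FFFFF....  {a→[1, 2, 3, 4]; b→[0]}
  6. append(a, 3)  ⇒  FFFFFFFF.  {a→[1, 2, 3, 4, 5, 6, 7]; b→[0]}
  7. truncate(a, 4)  ⇒  FFFFF....  {a→[1, 2, 3, 4]; b→[0]}
  8. append(a, 2)  ⇒  FFFFFFF..  {a→[1, 2, 3, 4, 5, 6]; b→[0]}

bitmap = FFFFFFF..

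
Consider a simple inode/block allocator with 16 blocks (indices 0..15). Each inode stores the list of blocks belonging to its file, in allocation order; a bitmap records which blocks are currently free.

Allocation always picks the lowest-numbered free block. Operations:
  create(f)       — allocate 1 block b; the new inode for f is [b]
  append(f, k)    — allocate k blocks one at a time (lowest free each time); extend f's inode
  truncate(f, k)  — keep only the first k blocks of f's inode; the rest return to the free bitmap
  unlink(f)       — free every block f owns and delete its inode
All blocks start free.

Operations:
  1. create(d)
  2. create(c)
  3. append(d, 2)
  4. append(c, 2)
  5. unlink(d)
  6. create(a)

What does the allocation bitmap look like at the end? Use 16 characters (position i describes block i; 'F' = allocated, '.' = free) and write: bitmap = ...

bitmap = FF..FF..........

after create(d) → d:[0]  free=[F...............]
after create(c) → c:[1], d:[0]  free=[FF..............]
after append(d, 2) → c:[1], d:[0, 2, 3]  free=[FFFF............]
after append(c, 2) → c:[1, 4, 5], d:[0, 2, 3]  free=[FFFFFF..........]
after unlink(d) → c:[1, 4, 5]  free=[.F..FF..........]
after create(a) → a:[0], c:[1, 4, 5]  free=[FF..FF..........]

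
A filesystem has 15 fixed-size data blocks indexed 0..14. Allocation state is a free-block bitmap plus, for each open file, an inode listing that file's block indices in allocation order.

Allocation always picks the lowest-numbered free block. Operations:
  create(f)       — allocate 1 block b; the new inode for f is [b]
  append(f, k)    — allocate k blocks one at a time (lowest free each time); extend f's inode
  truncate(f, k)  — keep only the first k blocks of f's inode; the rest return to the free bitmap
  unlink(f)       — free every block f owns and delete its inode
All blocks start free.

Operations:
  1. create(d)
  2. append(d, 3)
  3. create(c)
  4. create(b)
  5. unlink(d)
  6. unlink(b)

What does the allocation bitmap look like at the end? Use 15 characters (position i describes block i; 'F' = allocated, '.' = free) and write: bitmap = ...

bitmap = ....F..........

create(d): bitmap=F.............. | d=[0]
append(d, 3): bitmap=FFFF........... | d=[0, 1, 2, 3]
create(c): bitmap=FFFFF.......... | c=[4] d=[0, 1, 2, 3]
create(b): bitmap=FFFFFF......... | b=[5] c=[4] d=[0, 1, 2, 3]
unlink(d): bitmap=....FF......... | b=[5] c=[4]
unlink(b): bitmap=....F.......... | c=[4]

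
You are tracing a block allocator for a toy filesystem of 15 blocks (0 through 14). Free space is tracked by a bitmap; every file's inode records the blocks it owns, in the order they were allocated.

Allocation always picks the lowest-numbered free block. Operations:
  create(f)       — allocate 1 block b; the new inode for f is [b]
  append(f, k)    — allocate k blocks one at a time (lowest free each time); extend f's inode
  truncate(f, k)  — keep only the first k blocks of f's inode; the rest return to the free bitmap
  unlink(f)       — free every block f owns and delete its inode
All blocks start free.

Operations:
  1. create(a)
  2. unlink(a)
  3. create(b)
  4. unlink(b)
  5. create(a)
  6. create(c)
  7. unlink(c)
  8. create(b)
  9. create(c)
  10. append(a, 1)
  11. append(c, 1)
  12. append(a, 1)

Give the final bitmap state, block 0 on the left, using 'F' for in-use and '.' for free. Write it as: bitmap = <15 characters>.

bitmap = FFFFFF.........

[1] create(a) — a=0 (map F..............)
[2] unlink(a) —  (map ...............)
[3] create(b) — b=0 (map F..............)
[4] unlink(b) —  (map ...............)
[5] create(a) — a=0 (map F..............)
[6] create(c) — a=0 c=1 (map FF.............)
[7] unlink(c) — a=0 (map F..............)
[8] create(b) — a=0 b=1 (map FF.............)
[9] create(c) — a=0 b=1 c=2 (map FFF............)
[10] append(a, 1) — a=0,3 b=1 c=2 (map FFFF...........)
[11] append(c, 1) — a=0,3 b=1 c=2,4 (map FFFFF..........)
[12] append(a, 1) — a=0,3,5 b=1 c=2,4 (map FFFFFF.........)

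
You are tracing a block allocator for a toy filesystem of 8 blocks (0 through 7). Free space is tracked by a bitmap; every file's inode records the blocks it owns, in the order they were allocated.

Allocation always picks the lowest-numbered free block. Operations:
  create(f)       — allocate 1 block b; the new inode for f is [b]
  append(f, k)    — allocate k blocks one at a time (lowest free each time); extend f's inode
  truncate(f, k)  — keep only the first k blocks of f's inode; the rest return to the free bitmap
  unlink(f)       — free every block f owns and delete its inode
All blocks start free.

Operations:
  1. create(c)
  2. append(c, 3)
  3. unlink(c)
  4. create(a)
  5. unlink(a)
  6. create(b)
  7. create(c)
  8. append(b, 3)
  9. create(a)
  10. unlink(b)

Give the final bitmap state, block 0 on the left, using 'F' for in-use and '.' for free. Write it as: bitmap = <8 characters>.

[1] create(c) — c=0 (map F.......)
[2] append(c, 3) — c=0,1,2,3 (map FFFF....)
[3] unlink(c) —  (map ........)
[4] create(a) — a=0 (map F.......)
[5] unlink(a) —  (map ........)
[6] create(b) — b=0 (map F.......)
[7] create(c) — b=0 c=1 (map FF......)
[8] append(b, 3) — b=0,2,3,4 c=1 (map FFFFF...)
[9] create(a) — a=5 b=0,2,3,4 c=1 (map FFFFFF..)
[10] unlink(b) — a=5 c=1 (map .F...F..)

bitmap = .F...F..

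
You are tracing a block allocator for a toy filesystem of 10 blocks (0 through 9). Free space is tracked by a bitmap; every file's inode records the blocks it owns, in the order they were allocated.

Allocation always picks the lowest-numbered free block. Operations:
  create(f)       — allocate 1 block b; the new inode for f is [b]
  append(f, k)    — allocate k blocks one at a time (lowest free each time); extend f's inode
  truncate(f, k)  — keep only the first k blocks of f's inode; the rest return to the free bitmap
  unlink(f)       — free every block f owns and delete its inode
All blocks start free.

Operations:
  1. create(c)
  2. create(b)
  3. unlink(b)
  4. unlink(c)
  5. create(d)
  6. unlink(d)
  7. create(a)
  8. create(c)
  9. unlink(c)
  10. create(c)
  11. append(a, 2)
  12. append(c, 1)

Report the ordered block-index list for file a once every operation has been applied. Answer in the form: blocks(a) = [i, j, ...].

  1. create(c)  ⇒  F.........  {c→[0]}
  2. create(b)  ⇒  FF........  {b→[1]; c→[0]}
  3. unlink(b)  ⇒  F.........  {c→[0]}
  4. unlink(c)  ⇒  ..........  {}
  5. create(d)  ⇒  F.........  {d→[0]}
  6. unlink(d)  ⇒  ..........  {}
  7. create(a)  ⇒  F.........  {a→[0]}
  8. create(c)  ⇒  FF........  {a→[0]; c→[1]}
  9. unlink(c)  ⇒  F.........  {a→[0]}
  10. create(c)  ⇒  FF........  {a→[0]; c→[1]}
  11. append(a, 2)  ⇒  FFFF......  {a→[0, 2, 3]; c→[1]}
  12. append(c, 1)  ⇒  FFFFF.....  {a→[0, 2, 3]; c→[1, 4]}

blocks(a) = [0, 2, 3]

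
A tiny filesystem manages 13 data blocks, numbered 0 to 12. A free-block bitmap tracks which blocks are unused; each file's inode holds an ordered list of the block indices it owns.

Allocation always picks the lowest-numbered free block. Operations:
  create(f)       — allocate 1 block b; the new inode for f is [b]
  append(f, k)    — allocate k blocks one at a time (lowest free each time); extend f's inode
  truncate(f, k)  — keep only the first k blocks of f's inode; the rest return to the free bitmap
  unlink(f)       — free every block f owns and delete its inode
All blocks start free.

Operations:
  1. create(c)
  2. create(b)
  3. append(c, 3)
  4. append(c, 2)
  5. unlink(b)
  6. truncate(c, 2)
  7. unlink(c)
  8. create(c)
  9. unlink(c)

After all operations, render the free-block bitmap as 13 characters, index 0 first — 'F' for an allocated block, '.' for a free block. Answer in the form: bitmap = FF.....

after create(c) → c:[0]  free=[F............]
after create(b) → b:[1], c:[0]  free=[FF...........]
after append(c, 3) → b:[1], c:[0, 2, 3, 4]  free=[FFFFF........]
after append(c, 2) → b:[1], c:[0, 2, 3, 4, 5, 6]  free=[FFFFFFF......]
after unlink(b) → c:[0, 2, 3, 4, 5, 6]  free=[F.FFFFF......]
after truncate(c, 2) → c:[0, 2]  free=[F.F..........]
after unlink(c) →   free=[.............]
after create(c) → c:[0]  free=[F............]
after unlink(c) →   free=[.............]

bitmap = .............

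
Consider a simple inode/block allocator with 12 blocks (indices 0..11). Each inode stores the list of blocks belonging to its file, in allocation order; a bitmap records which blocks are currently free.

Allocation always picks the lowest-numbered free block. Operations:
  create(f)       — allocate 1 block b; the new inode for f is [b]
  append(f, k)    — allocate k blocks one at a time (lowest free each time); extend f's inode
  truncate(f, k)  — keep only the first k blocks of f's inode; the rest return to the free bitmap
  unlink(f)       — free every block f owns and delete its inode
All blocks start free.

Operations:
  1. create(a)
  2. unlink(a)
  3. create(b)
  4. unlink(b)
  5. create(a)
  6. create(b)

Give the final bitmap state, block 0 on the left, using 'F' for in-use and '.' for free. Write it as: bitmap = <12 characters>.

bitmap = FF..........

[1] create(a) — a=0 (map F...........)
[2] unlink(a) —  (map ............)
[3] create(b) — b=0 (map F...........)
[4] unlink(b) —  (map ............)
[5] create(a) — a=0 (map F...........)
[6] create(b) — a=0 b=1 (map FF..........)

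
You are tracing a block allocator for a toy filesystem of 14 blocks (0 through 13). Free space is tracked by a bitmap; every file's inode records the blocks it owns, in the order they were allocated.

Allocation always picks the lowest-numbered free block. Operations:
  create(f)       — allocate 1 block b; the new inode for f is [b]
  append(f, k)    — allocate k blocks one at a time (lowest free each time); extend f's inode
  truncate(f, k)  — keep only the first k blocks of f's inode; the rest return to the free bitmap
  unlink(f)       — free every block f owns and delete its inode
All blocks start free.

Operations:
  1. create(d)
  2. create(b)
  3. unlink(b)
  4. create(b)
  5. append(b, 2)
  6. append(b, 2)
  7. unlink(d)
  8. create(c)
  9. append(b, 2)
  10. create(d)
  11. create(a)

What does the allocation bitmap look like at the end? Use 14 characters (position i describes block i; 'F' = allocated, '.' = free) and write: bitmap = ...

  1. create(d)  ⇒  F.............  {d→[0]}
  2. create(b)  ⇒  FF............  {b→[1]; d→[0]}
  3. unlink(b)  ⇒  F.............  {d→[0]}
  4. create(b)  ⇒  FF............  {b→[1]; d→[0]}
  5. append(b, 2)  ⇒  FFFF..........  {b→[1, 2, 3]; d→[0]}
  6. append(b, 2)  ⇒  FFFFFF........  {b→[1, 2, 3, 4, 5]; d→[0]}
  7. unlink(d)  ⇒  .FFFFF........  {b→[1, 2, 3, 4, 5]}
  8. create(c)  ⇒  FFFFFF........  {b→[1, 2, 3, 4, 5]; c→[0]}
  9. append(b, 2)  ⇒  FFFFFFFF......  {b→[1, 2, 3, 4, 5, 6, 7]; c→[0]}
  10. create(d)  ⇒  FFFFFFFFF.....  {b→[1, 2, 3, 4, 5, 6, 7]; c→[0]; d→[8]}
  11. create(a)  ⇒  FFFFFFFFFF....  {a→[9]; b→[1, 2, 3, 4, 5, 6, 7]; c→[0]; d→[8]}

bitmap = FFFFFFFFFF....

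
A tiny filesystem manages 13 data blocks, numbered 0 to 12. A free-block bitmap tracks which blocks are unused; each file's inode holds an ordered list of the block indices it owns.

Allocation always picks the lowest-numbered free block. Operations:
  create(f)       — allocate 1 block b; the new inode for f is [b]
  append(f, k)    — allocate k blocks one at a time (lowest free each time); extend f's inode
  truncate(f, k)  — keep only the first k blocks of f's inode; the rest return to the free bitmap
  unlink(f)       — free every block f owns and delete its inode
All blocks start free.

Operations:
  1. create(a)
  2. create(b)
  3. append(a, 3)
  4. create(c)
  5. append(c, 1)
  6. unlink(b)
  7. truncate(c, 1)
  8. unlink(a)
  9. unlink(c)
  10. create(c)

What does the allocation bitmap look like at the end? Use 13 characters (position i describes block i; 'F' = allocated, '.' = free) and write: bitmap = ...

bitmap = F............

  1. create(a)  ⇒  F............  {a→[0]}
  2. create(b)  ⇒  FF...........  {a→[0]; b→[1]}
  3. append(a, 3)  ⇒  FFFFF........  {a→[0, 2, 3, 4]; b→[1]}
  4. create(c)  ⇒  FFFFFF.......  {a→[0, 2, 3, 4]; b→[1]; c→[5]}
  5. append(c, 1)  ⇒  FFFFFFF......  {a→[0, 2, 3, 4]; b→[1]; c→[5, 6]}
  6. unlink(b)  ⇒  F.FFFFF......  {a→[0, 2, 3, 4]; c→[5, 6]}
  7. truncate(c, 1)  ⇒  F.FFFF.......  {a→[0, 2, 3, 4]; c→[5]}
  8. unlink(a)  ⇒  .....F.......  {c→[5]}
  9. unlink(c)  ⇒  .............  {}
  10. create(c)  ⇒  F............  {c→[0]}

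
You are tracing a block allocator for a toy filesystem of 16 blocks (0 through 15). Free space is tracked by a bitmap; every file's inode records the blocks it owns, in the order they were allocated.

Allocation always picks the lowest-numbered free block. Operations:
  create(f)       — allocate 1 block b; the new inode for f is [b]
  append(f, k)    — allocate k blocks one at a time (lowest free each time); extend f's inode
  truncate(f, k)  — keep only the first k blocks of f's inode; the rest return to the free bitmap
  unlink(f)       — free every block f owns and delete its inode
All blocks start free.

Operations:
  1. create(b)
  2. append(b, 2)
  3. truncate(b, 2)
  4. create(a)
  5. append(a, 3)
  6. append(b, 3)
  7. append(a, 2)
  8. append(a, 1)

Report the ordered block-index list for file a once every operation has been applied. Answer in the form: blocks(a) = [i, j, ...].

blocks(a) = [2, 3, 4, 5, 9, 10, 11]

after create(b) → b:[0]  free=[F...............]
after append(b, 2) → b:[0, 1, 2]  free=[FFF.............]
after truncate(b, 2) → b:[0, 1]  free=[FF..............]
after create(a) → a:[2], b:[0, 1]  free=[FFF.............]
after append(a, 3) → a:[2, 3, 4, 5], b:[0, 1]  free=[FFFFFF..........]
after append(b, 3) → a:[2, 3, 4, 5], b:[0, 1, 6, 7, 8]  free=[FFFFFFFFF.......]
after append(a, 2) → a:[2, 3, 4, 5, 9, 10], b:[0, 1, 6, 7, 8]  free=[FFFFFFFFFFF.....]
after append(a, 1) → a:[2, 3, 4, 5, 9, 10, 11], b:[0, 1, 6, 7, 8]  free=[FFFFFFFFFFFF....]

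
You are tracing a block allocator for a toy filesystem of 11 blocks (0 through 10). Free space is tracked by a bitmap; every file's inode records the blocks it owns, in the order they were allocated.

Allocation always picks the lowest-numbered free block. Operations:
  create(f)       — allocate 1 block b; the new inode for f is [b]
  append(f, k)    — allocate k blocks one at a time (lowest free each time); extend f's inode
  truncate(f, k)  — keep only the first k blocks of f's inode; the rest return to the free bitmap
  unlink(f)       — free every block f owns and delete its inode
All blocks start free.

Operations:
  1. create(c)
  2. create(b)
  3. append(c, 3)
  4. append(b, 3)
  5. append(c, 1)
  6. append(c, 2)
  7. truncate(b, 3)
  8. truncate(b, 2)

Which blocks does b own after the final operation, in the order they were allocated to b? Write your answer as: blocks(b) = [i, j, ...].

blocks(b) = [1, 5]

create(c): bitmap=F.......... | c=[0]
create(b): bitmap=FF......... | b=[1] c=[0]
append(c, 3): bitmap=FFFFF...... | b=[1] c=[0, 2, 3, 4]
append(b, 3): bitmap=FFFFFFFF... | b=[1, 5, 6, 7] c=[0, 2, 3, 4]
append(c, 1): bitmap=FFFFFFFFF.. | b=[1, 5, 6, 7] c=[0, 2, 3, 4, 8]
append(c, 2): bitmap=FFFFFFFFFFF | b=[1, 5, 6, 7] c=[0, 2, 3, 4, 8, 9, 10]
truncate(b, 3): bitmap=FFFFFFF.FFF | b=[1, 5, 6] c=[0, 2, 3, 4, 8, 9, 10]
truncate(b, 2): bitmap=FFFFFF..FFF | b=[1, 5] c=[0, 2, 3, 4, 8, 9, 10]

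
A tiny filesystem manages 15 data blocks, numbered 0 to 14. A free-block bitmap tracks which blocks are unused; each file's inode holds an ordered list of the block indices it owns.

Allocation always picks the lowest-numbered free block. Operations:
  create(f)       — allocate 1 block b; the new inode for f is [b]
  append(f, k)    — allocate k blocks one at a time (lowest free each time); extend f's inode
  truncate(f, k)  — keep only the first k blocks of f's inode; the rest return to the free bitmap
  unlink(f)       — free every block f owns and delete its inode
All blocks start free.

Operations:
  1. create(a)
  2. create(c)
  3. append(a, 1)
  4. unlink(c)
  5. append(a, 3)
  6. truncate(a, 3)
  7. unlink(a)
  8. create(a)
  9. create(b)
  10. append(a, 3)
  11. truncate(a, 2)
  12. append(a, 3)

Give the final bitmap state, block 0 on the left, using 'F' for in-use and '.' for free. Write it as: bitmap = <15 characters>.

after create(a) → a:[0]  free=[F..............]
after create(c) → a:[0], c:[1]  free=[FF.............]
after append(a, 1) → a:[0, 2], c:[1]  free=[FFF............]
after unlink(c) → a:[0, 2]  free=[F.F............]
after append(a, 3) → a:[0, 2, 1, 3, 4]  free=[FFFFF..........]
after truncate(a, 3) → a:[0, 2, 1]  free=[FFF............]
after unlink(a) →   free=[...............]
after create(a) → a:[0]  free=[F..............]
after create(b) → a:[0], b:[1]  free=[FF.............]
after append(a, 3) → a:[0, 2, 3, 4], b:[1]  free=[FFFFF..........]
after truncate(a, 2) → a:[0, 2], b:[1]  free=[FFF............]
after append(a, 3) → a:[0, 2, 3, 4, 5], b:[1]  free=[FFFFFF.........]

bitmap = FFFFFF.........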